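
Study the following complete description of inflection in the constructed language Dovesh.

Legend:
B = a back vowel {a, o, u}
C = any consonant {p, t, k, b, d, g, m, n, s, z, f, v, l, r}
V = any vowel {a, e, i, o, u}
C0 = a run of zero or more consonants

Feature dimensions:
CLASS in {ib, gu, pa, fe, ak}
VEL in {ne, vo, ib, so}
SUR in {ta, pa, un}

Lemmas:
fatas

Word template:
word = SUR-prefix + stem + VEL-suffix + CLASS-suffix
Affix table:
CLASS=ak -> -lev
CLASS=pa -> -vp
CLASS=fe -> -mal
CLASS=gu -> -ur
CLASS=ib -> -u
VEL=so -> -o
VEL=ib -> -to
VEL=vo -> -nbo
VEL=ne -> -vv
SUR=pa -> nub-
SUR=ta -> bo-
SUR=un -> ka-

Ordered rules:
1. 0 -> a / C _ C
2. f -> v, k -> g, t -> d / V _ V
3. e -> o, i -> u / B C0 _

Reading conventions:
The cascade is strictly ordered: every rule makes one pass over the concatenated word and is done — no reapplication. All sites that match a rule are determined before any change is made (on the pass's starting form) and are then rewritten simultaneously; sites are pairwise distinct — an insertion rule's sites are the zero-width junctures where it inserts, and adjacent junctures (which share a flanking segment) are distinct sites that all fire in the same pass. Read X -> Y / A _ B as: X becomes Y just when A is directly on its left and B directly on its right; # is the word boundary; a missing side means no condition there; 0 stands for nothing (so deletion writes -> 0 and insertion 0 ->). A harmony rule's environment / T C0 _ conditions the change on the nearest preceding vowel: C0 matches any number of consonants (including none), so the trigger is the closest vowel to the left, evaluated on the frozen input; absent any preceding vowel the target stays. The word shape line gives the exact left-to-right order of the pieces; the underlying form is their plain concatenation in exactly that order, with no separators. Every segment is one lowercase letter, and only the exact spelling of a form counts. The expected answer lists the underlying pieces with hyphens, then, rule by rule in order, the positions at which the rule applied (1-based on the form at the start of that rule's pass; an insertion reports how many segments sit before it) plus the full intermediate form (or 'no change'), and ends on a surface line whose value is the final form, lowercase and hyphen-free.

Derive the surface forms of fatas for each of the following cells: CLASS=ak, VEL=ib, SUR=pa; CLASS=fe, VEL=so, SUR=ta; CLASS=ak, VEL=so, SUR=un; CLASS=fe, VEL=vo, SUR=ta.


cell CLASS=ak, VEL=ib, SUR=pa:
underlying: nub-fatas-to-lev
1. 0 -> a / C _ C: inserts after position(s) 3, 8: nubafatasatolev
2. f -> v, k -> g, t -> d / V _ V: fires at position(s) 5, 7, 11: nubavadasadolev
3. e -> o, i -> u / B C0 _: fires at position(s) 14: nubavadasadolov
surface: nubavadasadolov

cell CLASS=fe, VEL=so, SUR=ta:
underlying: bo-fatas-o-mal
1. 0 -> a / C _ C: no change
2. f -> v, k -> g, t -> d / V _ V: fires at position(s) 3, 5: bovadasomal
3. e -> o, i -> u / B C0 _: no change
surface: bovadasomal

cell CLASS=ak, VEL=so, SUR=un:
underlying: ka-fatas-o-lev
1. 0 -> a / C _ C: no change
2. f -> v, k -> g, t -> d / V _ V: fires at position(s) 3, 5: kavadasolev
3. e -> o, i -> u / B C0 _: fires at position(s) 10: kavadasolov
surface: kavadasolov

cell CLASS=fe, VEL=vo, SUR=ta:
underlying: bo-fatas-nbo-mal
1. 0 -> a / C _ C: inserts after position(s) 7, 8: bofatasanabomal
2. f -> v, k -> g, t -> d / V _ V: fires at position(s) 3, 5: bovadasanabomal
3. e -> o, i -> u / B C0 _: no change
surface: bovadasanabomal


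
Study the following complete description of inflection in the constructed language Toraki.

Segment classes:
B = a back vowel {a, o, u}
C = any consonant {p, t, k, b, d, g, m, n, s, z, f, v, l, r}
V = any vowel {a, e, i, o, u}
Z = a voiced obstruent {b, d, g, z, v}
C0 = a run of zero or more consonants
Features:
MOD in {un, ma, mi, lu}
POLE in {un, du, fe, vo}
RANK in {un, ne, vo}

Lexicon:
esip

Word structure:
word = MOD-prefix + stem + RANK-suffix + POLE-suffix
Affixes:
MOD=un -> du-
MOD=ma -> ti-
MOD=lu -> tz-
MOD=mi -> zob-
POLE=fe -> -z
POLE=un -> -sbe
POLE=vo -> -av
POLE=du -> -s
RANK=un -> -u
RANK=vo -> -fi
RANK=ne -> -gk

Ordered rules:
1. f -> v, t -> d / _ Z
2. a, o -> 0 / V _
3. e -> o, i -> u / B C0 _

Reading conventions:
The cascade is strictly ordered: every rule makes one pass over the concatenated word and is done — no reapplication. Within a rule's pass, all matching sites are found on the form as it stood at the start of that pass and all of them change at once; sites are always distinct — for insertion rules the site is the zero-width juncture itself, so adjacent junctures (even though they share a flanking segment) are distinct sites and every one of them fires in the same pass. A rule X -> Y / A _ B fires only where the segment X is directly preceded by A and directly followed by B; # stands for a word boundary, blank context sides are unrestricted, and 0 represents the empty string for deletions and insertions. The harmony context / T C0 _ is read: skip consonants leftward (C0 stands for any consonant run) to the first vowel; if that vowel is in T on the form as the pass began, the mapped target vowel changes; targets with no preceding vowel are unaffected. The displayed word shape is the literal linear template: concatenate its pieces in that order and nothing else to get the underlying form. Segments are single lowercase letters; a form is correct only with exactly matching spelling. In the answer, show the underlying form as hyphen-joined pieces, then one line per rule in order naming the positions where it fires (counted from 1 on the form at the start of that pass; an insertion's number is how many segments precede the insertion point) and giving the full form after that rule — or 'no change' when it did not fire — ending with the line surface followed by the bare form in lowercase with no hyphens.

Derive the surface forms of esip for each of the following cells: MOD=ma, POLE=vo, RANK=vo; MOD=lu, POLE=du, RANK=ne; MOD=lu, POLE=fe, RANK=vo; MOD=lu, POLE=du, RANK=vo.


cell MOD=ma, POLE=vo, RANK=vo:
underlying: ti-esip-fi-av
1. f -> v, t -> d / _ Z: no change
2. a, o -> 0 / V _: fires at position(s) 9: tiesipfiv
3. e -> o, i -> u / B C0 _: no change
surface: tiesipfiv

cell MOD=lu, POLE=du, RANK=ne:
underlying: tz-esip-gk-s
1. f -> v, t -> d / _ Z: fires at position(s) 1: dzesipgks
2. a, o -> 0 / V _: no change
3. e -> o, i -> u / B C0 _: no change
surface: dzesipgks

cell MOD=lu, POLE=fe, RANK=vo:
underlying: tz-esip-fi-z
1. f -> v, t -> d / _ Z: fires at position(s) 1: dzesipfiz
2. a, o -> 0 / V _: no change
3. e -> o, i -> u / B C0 _: no change
surface: dzesipfiz

cell MOD=lu, POLE=du, RANK=vo:
underlying: tz-esip-fi-s
1. f -> v, t -> d / _ Z: fires at position(s) 1: dzesipfis
2. a, o -> 0 / V _: no change
3. e -> o, i -> u / B C0 _: no change
surface: dzesipfis


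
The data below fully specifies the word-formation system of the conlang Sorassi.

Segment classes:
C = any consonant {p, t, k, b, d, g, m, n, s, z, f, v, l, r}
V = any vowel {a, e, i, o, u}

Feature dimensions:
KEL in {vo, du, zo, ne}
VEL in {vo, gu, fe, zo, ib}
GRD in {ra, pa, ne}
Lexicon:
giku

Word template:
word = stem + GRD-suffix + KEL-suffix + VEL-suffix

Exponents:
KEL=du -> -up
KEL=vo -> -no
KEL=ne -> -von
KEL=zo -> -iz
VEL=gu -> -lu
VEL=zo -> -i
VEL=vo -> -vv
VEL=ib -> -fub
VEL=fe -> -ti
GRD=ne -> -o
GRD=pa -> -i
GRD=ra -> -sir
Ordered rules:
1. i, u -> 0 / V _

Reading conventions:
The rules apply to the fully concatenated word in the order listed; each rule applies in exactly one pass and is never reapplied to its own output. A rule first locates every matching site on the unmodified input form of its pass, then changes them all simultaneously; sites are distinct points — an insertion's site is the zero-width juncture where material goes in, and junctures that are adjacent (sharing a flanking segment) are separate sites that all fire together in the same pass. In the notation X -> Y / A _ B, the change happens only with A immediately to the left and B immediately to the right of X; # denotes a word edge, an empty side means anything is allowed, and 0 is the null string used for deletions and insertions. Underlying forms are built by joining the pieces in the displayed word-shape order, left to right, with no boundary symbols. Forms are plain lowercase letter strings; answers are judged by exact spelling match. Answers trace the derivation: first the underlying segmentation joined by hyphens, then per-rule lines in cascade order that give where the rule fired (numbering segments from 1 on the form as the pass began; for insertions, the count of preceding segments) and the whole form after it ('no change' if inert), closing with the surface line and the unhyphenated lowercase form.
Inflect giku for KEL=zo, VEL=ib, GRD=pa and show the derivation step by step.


underlying: giku-i-iz-fub
1. i, u -> 0 / V _: fires at position(s) 5, 6: gikuzfub
surface: gikuzfub


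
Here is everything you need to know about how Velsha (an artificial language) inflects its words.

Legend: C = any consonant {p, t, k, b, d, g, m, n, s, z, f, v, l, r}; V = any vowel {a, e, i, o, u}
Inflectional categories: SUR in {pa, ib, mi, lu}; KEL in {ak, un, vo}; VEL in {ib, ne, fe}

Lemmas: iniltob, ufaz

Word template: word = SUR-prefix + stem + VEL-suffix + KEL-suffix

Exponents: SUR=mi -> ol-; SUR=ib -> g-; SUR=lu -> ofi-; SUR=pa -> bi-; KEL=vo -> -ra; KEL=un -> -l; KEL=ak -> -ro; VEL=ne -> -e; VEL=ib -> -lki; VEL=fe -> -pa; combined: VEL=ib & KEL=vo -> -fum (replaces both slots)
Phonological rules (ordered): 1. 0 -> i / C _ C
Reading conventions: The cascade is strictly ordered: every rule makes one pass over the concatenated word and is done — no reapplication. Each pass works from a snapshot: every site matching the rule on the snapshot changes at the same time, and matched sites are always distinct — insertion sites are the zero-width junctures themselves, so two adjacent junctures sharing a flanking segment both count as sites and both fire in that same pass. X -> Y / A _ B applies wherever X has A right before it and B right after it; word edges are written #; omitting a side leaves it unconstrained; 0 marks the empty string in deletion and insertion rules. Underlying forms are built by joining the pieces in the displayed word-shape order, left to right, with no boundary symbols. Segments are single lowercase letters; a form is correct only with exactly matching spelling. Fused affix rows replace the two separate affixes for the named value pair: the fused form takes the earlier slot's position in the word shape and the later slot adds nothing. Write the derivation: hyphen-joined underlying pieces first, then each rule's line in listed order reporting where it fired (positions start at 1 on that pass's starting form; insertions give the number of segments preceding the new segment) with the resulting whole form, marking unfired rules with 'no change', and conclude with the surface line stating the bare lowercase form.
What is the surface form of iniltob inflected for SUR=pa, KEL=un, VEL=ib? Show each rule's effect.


underlying: bi-iniltob-lki-l
1. 0 -> i / C _ C: inserts after position(s) 6, 9, 10: biinilitobilikil
surface: biinilitobilikil


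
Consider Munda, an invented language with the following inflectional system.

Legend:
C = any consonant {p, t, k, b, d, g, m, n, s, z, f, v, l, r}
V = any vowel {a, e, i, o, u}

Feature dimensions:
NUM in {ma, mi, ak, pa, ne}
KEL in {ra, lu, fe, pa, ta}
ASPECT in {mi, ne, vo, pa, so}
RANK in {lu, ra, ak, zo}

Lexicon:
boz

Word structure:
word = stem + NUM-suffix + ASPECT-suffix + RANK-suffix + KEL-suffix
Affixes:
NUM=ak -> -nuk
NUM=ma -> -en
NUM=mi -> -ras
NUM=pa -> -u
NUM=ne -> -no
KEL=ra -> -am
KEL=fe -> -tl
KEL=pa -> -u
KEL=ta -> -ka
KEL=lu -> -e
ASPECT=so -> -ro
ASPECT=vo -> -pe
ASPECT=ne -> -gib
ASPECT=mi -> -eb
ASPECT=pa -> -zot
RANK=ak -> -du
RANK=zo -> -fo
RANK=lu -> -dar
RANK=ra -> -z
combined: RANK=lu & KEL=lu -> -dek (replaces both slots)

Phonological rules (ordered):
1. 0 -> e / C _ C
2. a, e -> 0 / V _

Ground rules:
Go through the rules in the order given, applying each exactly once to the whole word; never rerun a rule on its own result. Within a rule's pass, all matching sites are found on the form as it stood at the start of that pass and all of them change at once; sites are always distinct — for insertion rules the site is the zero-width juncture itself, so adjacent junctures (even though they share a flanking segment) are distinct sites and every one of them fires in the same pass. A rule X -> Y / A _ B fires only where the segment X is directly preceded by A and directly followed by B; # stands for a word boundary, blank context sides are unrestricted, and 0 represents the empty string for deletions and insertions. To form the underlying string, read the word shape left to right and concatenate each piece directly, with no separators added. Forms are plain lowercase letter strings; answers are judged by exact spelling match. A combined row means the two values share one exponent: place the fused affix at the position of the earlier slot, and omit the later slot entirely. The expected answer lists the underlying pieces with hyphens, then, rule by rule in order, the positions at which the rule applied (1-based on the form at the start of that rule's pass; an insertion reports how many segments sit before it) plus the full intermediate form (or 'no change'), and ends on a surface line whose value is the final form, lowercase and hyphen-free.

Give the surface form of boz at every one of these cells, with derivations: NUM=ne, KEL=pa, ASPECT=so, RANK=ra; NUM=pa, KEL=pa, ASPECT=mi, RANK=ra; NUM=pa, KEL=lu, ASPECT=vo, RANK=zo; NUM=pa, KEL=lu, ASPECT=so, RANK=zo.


cell NUM=ne, KEL=pa, ASPECT=so, RANK=ra:
underlying: boz-no-ro-z-u
1. 0 -> e / C _ C: inserts after position(s) 3: bozenorozu
2. a, e -> 0 / V _: no change
surface: bozenorozu

cell NUM=pa, KEL=pa, ASPECT=mi, RANK=ra:
underlying: boz-u-eb-z-u
1. 0 -> e / C _ C: inserts after position(s) 6: bozuebezu
2. a, e -> 0 / V _: fires at position(s) 5: bozubezu
surface: bozubezu

cell NUM=pa, KEL=lu, ASPECT=vo, RANK=zo:
underlying: boz-u-pe-fo-e
1. 0 -> e / C _ C: no change
2. a, e -> 0 / V _: fires at position(s) 9: bozupefo
surface: bozupefo

cell NUM=pa, KEL=lu, ASPECT=so, RANK=zo:
underlying: boz-u-ro-fo-e
1. 0 -> e / C _ C: no change
2. a, e -> 0 / V _: fires at position(s) 9: bozurofo
surface: bozurofo


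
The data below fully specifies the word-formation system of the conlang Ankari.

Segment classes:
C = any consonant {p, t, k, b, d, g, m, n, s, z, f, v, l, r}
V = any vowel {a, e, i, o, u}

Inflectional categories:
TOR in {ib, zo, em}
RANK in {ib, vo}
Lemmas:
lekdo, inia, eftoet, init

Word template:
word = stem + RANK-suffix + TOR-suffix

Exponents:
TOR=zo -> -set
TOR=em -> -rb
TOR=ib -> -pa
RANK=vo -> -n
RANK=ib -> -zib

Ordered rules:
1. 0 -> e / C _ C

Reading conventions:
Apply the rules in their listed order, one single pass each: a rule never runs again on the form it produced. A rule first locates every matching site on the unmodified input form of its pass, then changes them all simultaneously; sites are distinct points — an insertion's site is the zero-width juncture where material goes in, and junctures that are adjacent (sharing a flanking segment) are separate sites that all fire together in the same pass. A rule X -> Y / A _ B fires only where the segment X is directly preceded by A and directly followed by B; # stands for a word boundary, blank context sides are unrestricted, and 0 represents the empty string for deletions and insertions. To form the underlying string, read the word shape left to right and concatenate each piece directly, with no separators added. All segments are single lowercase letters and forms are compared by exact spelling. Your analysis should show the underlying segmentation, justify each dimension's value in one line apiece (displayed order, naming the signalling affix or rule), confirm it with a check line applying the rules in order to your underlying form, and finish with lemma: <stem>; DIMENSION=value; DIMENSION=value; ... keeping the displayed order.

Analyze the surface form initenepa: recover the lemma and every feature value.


underlying: init-n-pa
TOR=ib - signalled by the affix -pa
RANK=vo - signalled by the affix -n
check: initnpa -> initenepa
lemma: init; TOR=ib; RANK=vo


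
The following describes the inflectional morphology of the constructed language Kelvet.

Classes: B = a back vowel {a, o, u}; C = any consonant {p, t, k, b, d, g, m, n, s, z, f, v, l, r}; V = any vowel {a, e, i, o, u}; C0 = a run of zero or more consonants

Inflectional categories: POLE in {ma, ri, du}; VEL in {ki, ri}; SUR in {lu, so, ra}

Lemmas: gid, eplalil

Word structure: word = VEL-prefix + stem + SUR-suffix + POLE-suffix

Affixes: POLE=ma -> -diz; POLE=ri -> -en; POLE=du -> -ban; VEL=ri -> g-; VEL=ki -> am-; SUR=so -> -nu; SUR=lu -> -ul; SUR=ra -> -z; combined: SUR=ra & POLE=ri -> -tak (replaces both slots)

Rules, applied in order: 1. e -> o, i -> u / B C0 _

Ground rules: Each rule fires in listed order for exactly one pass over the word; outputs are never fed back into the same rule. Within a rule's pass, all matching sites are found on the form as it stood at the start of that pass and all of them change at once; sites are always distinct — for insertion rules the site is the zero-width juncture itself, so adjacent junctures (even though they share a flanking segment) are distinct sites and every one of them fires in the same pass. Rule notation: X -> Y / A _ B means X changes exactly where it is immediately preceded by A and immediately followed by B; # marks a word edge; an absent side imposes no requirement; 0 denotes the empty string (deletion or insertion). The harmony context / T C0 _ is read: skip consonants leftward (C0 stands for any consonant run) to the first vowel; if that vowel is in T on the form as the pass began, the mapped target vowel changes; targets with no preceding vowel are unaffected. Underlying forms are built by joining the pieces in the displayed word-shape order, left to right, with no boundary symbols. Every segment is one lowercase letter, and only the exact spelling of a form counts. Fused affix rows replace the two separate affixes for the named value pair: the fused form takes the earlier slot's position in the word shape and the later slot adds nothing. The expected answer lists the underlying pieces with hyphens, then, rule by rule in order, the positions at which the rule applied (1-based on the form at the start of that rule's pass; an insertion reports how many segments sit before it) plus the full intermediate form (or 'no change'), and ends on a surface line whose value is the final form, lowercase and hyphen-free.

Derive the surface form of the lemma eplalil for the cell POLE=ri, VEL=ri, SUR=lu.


underlying: g-eplalil-ul-en
1. e -> o, i -> u / B C0 _: fires at position(s) 7, 11: geplalululon
surface: geplalululon


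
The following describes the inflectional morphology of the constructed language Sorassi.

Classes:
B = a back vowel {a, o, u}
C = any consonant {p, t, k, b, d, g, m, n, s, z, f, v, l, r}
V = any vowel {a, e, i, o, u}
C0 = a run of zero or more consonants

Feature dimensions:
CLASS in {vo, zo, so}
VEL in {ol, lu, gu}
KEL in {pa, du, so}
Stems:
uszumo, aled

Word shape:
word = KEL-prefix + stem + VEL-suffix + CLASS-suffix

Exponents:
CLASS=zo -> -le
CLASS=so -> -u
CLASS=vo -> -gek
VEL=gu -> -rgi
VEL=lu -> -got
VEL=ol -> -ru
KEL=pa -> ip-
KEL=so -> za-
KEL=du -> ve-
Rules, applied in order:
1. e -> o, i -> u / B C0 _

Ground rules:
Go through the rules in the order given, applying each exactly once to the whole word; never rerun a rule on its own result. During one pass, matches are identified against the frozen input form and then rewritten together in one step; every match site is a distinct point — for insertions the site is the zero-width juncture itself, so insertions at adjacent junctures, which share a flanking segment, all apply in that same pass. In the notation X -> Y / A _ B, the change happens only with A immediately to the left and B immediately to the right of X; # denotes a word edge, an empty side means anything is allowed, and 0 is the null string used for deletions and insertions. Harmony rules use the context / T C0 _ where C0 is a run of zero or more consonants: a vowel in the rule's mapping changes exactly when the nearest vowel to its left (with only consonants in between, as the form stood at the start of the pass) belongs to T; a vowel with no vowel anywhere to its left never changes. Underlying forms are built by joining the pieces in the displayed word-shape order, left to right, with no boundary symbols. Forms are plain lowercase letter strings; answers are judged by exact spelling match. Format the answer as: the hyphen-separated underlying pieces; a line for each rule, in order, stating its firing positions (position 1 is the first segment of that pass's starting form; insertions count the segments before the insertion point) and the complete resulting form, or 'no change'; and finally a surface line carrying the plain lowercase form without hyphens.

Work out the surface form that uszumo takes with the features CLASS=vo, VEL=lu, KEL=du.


underlying: ve-uszumo-got-gek
1. e -> o, i -> u / B C0 _: fires at position(s) 13: veuszumogotgok
surface: veuszumogotgok


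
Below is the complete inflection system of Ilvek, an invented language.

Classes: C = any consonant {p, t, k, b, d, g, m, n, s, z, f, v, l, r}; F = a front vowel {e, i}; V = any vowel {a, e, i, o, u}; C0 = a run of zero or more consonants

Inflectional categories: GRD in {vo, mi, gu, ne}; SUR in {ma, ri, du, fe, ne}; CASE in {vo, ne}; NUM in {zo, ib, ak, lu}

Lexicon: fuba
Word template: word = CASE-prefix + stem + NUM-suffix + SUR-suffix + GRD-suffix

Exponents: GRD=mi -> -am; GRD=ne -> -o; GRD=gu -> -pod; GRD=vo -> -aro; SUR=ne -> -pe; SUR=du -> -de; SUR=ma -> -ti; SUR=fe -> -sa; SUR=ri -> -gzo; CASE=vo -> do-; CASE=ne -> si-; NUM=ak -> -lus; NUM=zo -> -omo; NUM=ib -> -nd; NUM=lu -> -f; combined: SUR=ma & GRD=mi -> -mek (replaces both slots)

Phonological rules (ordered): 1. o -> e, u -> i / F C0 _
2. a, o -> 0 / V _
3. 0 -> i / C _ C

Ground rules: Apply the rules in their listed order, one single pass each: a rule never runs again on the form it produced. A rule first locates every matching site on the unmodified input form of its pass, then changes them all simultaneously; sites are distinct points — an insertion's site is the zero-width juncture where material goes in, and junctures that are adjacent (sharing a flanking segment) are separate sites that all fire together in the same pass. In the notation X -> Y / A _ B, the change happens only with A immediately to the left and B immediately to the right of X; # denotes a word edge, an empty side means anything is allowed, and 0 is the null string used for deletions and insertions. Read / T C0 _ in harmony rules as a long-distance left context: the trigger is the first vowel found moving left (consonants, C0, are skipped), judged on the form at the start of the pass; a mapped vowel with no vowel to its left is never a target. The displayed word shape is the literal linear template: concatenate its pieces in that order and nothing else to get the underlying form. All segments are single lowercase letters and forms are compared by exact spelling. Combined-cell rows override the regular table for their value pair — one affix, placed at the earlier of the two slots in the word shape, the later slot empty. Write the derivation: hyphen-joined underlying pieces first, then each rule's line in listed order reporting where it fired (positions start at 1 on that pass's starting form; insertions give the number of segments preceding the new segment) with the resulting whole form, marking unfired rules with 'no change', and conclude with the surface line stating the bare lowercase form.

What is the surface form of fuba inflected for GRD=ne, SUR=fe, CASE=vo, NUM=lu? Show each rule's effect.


underlying: do-fuba-f-sa-o
1. o -> e, u -> i / F C0 _: no change
2. a, o -> 0 / V _: fires at position(s) 10: dofubafsa
3. 0 -> i / C _ C: inserts after position(s) 7: dofubafisa
surface: dofubafisa


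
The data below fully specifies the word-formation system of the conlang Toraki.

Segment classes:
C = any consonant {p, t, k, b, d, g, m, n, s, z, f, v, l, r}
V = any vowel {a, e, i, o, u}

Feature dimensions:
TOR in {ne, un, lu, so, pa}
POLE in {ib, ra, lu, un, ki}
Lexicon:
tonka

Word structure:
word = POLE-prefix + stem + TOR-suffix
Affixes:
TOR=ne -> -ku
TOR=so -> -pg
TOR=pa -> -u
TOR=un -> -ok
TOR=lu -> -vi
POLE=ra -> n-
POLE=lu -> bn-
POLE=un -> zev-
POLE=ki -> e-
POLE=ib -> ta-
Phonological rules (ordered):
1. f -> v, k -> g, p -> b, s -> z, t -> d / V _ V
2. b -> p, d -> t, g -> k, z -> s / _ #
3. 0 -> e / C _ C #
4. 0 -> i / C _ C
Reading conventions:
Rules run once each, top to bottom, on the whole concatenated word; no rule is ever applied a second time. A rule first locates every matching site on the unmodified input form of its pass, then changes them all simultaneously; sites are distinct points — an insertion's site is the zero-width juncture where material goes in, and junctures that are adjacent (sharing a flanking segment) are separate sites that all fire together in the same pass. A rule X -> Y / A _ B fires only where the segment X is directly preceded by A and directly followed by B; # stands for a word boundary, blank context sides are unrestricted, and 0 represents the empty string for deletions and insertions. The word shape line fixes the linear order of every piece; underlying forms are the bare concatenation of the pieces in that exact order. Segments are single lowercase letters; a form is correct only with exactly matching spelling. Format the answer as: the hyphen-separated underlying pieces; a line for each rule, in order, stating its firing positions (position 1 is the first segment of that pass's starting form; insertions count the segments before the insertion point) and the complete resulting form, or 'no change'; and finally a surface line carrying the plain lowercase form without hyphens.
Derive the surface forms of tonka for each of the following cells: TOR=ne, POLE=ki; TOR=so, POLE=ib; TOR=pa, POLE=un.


cell TOR=ne, POLE=ki:
underlying: e-tonka-ku
1. f -> v, k -> g, p -> b, s -> z, t -> d / V _ V: fires at position(s) 2, 7: edonkagu
2. b -> p, d -> t, g -> k, z -> s / _ #: no change
3. 0 -> e / C _ C #: no change
4. 0 -> i / C _ C: inserts after position(s) 4: edonikagu
surface: edonikagu

cell TOR=so, POLE=ib:
underlying: ta-tonka-pg
1. f -> v, k -> g, p -> b, s -> z, t -> d / V _ V: fires at position(s) 3: tadonkapg
2. b -> p, d -> t, g -> k, z -> s / _ #: fires at position(s) 9: tadonkapk
3. 0 -> e / C _ C #: inserts after position(s) 8: tadonkapek
4. 0 -> i / C _ C: inserts after position(s) 5: tadonikapek
surface: tadonikapek

cell TOR=pa, POLE=un:
underlying: zev-tonka-u
1. f -> v, k -> g, p -> b, s -> z, t -> d / V _ V: no change
2. b -> p, d -> t, g -> k, z -> s / _ #: no change
3. 0 -> e / C _ C #: no change
4. 0 -> i / C _ C: inserts after position(s) 3, 6: zevitonikau
surface: zevitonikau


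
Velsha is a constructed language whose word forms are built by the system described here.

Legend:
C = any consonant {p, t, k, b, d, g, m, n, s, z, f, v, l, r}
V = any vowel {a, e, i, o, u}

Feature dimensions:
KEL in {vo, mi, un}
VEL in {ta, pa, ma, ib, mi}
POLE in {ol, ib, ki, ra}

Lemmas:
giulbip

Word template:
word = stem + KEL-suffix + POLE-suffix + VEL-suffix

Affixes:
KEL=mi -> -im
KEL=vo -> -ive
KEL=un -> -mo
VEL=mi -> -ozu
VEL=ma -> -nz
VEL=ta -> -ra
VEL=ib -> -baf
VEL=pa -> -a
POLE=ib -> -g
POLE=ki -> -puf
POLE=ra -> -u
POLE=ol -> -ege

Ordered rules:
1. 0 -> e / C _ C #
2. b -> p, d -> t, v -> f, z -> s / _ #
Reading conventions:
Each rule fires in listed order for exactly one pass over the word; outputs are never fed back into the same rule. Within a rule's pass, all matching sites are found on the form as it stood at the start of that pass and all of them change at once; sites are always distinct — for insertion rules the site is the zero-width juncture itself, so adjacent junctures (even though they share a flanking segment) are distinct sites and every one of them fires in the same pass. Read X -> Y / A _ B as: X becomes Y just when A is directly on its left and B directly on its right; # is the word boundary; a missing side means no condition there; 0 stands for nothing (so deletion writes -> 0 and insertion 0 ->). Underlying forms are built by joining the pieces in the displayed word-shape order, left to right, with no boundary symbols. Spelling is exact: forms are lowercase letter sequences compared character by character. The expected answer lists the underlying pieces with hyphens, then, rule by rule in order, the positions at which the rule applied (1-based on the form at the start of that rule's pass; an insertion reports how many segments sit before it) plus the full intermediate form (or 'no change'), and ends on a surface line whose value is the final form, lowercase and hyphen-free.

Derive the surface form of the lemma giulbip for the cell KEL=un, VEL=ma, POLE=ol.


underlying: giulbip-mo-ege-nz
1. 0 -> e / C _ C #: inserts after position(s) 13: giulbipmoegenez
2. b -> p, d -> t, v -> f, z -> s / _ #: fires at position(s) 15: giulbipmoegenes
surface: giulbipmoegenes


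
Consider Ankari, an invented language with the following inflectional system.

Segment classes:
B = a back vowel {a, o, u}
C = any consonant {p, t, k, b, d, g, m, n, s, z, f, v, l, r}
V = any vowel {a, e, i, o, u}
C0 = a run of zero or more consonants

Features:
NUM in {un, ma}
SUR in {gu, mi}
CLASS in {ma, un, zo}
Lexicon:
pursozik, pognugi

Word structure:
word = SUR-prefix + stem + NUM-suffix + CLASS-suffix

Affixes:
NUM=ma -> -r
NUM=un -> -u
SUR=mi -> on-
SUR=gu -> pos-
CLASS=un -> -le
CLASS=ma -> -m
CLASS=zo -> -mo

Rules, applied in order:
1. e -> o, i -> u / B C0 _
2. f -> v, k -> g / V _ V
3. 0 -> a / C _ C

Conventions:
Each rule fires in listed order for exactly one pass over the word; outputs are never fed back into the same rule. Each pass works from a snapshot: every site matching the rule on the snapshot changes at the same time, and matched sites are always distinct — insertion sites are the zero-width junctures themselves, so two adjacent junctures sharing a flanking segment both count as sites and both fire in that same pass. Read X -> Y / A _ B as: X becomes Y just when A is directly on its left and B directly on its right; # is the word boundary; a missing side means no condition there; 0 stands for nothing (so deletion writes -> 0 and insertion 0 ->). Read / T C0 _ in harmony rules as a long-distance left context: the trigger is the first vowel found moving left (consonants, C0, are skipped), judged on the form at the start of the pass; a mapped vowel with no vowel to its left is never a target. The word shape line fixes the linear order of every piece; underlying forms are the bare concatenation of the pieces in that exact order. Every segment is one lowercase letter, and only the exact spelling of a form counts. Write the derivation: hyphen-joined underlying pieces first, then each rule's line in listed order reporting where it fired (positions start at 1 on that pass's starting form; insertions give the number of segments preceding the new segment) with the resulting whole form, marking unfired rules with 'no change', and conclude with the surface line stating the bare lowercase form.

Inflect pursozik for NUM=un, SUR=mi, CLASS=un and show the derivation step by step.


underlying: on-pursozik-u-le
1. e -> o, i -> u / B C0 _: fires at position(s) 9, 13: onpursozukulo
2. f -> v, k -> g / V _ V: fires at position(s) 10: onpursozugulo
3. 0 -> a / C _ C: inserts after position(s) 2, 5: onapurasozugulo
surface: onapurasozugulo


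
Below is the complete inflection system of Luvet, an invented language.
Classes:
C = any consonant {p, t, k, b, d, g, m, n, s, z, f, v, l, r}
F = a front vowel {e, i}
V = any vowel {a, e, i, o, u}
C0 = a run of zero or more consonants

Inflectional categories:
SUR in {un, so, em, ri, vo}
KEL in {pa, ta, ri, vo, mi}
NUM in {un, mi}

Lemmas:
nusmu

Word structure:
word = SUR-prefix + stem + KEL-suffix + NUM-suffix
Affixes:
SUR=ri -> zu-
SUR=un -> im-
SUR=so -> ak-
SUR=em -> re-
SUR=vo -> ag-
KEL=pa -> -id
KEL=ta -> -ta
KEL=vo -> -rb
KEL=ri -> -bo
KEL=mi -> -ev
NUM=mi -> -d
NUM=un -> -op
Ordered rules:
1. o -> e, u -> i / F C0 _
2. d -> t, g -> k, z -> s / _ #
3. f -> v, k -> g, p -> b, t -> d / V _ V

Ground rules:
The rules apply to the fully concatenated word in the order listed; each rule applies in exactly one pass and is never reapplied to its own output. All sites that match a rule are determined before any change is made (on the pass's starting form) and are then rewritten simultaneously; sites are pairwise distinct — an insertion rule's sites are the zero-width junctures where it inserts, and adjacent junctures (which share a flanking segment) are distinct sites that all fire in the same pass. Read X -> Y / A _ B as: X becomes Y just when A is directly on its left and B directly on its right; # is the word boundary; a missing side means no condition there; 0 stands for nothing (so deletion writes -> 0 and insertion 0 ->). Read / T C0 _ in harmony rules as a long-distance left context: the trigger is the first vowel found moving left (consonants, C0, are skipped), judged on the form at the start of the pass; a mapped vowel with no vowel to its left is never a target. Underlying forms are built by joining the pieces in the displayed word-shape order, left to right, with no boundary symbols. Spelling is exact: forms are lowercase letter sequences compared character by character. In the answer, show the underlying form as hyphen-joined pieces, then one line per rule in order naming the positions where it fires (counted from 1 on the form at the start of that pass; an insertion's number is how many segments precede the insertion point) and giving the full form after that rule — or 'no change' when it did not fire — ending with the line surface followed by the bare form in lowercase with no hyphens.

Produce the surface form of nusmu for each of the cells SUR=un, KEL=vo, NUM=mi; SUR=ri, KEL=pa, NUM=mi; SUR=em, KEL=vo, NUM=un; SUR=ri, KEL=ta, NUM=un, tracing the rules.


cell SUR=un, KEL=vo, NUM=mi:
underlying: im-nusmu-rb-d
1. o -> e, u -> i / F C0 _: fires at position(s) 4: imnismurbd
2. d -> t, g -> k, z -> s / _ #: fires at position(s) 10: imnismurbt
3. f -> v, k -> g, p -> b, t -> d / V _ V: no change
surface: imnismurbt

cell SUR=ri, KEL=pa, NUM=mi:
underlying: zu-nusmu-id-d
1. o -> e, u -> i / F C0 _: no change
2. d -> t, g -> k, z -> s / _ #: fires at position(s) 10: zunusmuidt
3. f -> v, k -> g, p -> b, t -> d / V _ V: no change
surface: zunusmuidt

cell SUR=em, KEL=vo, NUM=un:
underlying: re-nusmu-rb-op
1. o -> e, u -> i / F C0 _: fires at position(s) 4: renismurbop
2. d -> t, g -> k, z -> s / _ #: no change
3. f -> v, k -> g, p -> b, t -> d / V _ V: no change
surface: renismurbop

cell SUR=ri, KEL=ta, NUM=un:
underlying: zu-nusmu-ta-op
1. o -> e, u -> i / F C0 _: no change
2. d -> t, g -> k, z -> s / _ #: no change
3. f -> v, k -> g, p -> b, t -> d / V _ V: fires at position(s) 8: zunusmudaop
surface: zunusmudaop


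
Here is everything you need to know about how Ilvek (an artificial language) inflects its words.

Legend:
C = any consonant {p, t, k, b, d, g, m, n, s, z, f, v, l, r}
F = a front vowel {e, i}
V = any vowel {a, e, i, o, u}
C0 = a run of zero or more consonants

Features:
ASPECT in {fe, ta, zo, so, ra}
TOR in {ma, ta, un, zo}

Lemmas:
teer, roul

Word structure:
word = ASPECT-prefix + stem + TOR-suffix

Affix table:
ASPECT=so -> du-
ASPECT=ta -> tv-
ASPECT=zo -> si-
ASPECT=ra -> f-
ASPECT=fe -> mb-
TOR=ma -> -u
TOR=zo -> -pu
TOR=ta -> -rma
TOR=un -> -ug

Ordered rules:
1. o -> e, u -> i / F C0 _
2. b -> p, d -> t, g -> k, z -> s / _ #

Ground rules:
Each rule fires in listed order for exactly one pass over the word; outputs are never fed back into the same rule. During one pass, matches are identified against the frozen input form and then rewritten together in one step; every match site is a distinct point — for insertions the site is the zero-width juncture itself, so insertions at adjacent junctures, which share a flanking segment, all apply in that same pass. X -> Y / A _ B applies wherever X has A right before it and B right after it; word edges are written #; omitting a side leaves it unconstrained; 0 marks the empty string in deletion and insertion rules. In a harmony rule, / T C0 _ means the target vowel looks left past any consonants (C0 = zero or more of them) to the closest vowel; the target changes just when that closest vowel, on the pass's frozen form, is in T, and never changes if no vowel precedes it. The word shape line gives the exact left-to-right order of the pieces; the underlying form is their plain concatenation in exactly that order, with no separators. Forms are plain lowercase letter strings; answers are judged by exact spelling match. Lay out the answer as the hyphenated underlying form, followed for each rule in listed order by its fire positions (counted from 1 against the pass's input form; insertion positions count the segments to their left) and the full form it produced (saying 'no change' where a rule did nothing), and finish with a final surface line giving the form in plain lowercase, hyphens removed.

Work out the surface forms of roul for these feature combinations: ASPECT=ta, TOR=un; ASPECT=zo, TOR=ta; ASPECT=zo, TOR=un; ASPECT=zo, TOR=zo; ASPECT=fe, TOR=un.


cell ASPECT=ta, TOR=un:
underlying: tv-roul-ug
1. o -> e, u -> i / F C0 _: no change
2. b -> p, d -> t, g -> k, z -> s / _ #: fires at position(s) 8: tvrouluk
surface: tvrouluk

cell ASPECT=zo, TOR=ta:
underlying: si-roul-rma
1. o -> e, u -> i / F C0 _: fires at position(s) 4: sireulrma
2. b -> p, d -> t, g -> k, z -> s / _ #: no change
surface: sireulrma

cell ASPECT=zo, TOR=un:
underlying: si-roul-ug
1. o -> e, u -> i / F C0 _: fires at position(s) 4: sireulug
2. b -> p, d -> t, g -> k, z -> s / _ #: fires at position(s) 8: sireuluk
surface: sireuluk

cell ASPECT=zo, TOR=zo:
underlying: si-roul-pu
1. o -> e, u -> i / F C0 _: fires at position(s) 4: sireulpu
2. b -> p, d -> t, g -> k, z -> s / _ #: no change
surface: sireulpu

cell ASPECT=fe, TOR=un:
underlying: mb-roul-ug
1. o -> e, u -> i / F C0 _: no change
2. b -> p, d -> t, g -> k, z -> s / _ #: fires at position(s) 8: mbrouluk
surface: mbrouluk


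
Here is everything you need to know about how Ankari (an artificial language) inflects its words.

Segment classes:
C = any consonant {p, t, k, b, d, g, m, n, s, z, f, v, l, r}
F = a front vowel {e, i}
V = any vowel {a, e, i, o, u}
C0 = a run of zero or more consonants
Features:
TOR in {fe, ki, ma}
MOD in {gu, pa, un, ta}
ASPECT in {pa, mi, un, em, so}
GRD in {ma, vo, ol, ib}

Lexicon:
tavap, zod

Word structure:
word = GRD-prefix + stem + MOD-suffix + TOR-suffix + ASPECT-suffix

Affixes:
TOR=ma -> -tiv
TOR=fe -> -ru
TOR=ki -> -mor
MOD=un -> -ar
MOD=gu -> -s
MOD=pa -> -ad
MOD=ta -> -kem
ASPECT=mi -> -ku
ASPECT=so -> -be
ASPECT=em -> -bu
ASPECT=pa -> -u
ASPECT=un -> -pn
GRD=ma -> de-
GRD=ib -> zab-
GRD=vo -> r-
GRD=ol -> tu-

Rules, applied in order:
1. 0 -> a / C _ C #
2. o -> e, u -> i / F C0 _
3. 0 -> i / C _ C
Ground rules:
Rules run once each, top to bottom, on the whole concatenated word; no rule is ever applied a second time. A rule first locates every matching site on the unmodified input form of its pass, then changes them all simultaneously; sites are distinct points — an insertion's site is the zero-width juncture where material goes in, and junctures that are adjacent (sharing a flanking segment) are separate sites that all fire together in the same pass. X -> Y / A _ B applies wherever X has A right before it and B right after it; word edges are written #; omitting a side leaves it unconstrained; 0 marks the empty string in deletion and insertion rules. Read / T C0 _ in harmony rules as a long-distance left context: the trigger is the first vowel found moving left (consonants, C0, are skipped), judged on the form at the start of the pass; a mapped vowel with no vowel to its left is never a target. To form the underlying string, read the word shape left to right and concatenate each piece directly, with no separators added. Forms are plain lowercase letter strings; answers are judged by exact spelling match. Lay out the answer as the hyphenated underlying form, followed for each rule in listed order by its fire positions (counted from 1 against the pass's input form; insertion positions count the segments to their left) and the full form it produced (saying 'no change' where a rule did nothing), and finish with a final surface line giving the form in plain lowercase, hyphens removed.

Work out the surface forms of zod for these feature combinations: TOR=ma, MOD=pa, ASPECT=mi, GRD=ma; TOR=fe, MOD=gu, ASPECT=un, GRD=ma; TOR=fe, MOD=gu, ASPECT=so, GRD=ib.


cell TOR=ma, MOD=pa, ASPECT=mi, GRD=ma:
underlying: de-zod-ad-tiv-ku
1. 0 -> a / C _ C #: no change
2. o -> e, u -> i / F C0 _: fires at position(s) 4, 12: dezedadtivki
3. 0 -> i / C _ C: inserts after position(s) 7, 10: dezedaditiviki
surface: dezedaditiviki

cell TOR=fe, MOD=gu, ASPECT=un, GRD=ma:
underlying: de-zod-s-ru-pn
1. 0 -> a / C _ C #: inserts after position(s) 9: dezodsrupan
2. o -> e, u -> i / F C0 _: fires at position(s) 4: dezedsrupan
3. 0 -> i / C _ C: inserts after position(s) 5, 6: dezedisirupan
surface: dezedisirupan

cell TOR=fe, MOD=gu, ASPECT=so, GRD=ib:
underlying: zab-zod-s-ru-be
1. 0 -> a / C _ C #: no change
2. o -> e, u -> i / F C0 _: no change
3. 0 -> i / C _ C: inserts after position(s) 3, 6, 7: zabizodisirube
surface: zabizodisirube
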